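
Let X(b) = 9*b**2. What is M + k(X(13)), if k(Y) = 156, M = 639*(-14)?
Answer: -8790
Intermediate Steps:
M = -8946
M + k(X(13)) = -8946 + 156 = -8790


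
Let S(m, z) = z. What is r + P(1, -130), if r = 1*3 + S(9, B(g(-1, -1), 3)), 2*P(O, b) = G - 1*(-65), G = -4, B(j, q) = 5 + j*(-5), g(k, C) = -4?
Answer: 117/2 ≈ 58.500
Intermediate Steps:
B(j, q) = 5 - 5*j
P(O, b) = 61/2 (P(O, b) = (-4 - 1*(-65))/2 = (-4 + 65)/2 = (½)*61 = 61/2)
r = 28 (r = 1*3 + (5 - 5*(-4)) = 3 + (5 + 20) = 3 + 25 = 28)
r + P(1, -130) = 28 + 61/2 = 117/2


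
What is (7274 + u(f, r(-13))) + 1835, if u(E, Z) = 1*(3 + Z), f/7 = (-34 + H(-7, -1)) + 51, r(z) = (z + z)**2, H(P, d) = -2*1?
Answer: 9788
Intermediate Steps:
H(P, d) = -2
r(z) = 4*z**2 (r(z) = (2*z)**2 = 4*z**2)
f = 105 (f = 7*((-34 - 2) + 51) = 7*(-36 + 51) = 7*15 = 105)
u(E, Z) = 3 + Z
(7274 + u(f, r(-13))) + 1835 = (7274 + (3 + 4*(-13)**2)) + 1835 = (7274 + (3 + 4*169)) + 1835 = (7274 + (3 + 676)) + 1835 = (7274 + 679) + 1835 = 7953 + 1835 = 9788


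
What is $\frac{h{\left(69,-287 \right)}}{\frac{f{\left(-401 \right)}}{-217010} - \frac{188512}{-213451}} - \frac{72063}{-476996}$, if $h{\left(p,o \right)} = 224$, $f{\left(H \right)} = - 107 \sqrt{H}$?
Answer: $\frac{202590038319091623896174213887}{798374232542101828131348804} - \frac{236977945788478287680 i \sqrt{401}}{1673754565116063506049} \approx 253.75 - 2.8352 i$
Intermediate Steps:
$\frac{h{\left(69,-287 \right)}}{\frac{f{\left(-401 \right)}}{-217010} - \frac{188512}{-213451}} - \frac{72063}{-476996} = \frac{224}{\frac{\left(-107\right) \sqrt{-401}}{-217010} - \frac{188512}{-213451}} - \frac{72063}{-476996} = \frac{224}{- 107 i \sqrt{401} \left(- \frac{1}{217010}\right) - - \frac{188512}{213451}} - - \frac{72063}{476996} = \frac{224}{- 107 i \sqrt{401} \left(- \frac{1}{217010}\right) + \frac{188512}{213451}} + \frac{72063}{476996} = \frac{224}{\frac{107 i \sqrt{401}}{217010} + \frac{188512}{213451}} + \frac{72063}{476996} = \frac{224}{\frac{188512}{213451} + \frac{107 i \sqrt{401}}{217010}} + \frac{72063}{476996} = \frac{72063}{476996} + \frac{224}{\frac{188512}{213451} + \frac{107 i \sqrt{401}}{217010}}$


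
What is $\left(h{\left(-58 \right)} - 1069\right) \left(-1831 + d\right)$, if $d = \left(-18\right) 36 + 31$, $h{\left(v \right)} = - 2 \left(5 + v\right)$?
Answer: $2357424$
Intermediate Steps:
$h{\left(v \right)} = -10 - 2 v$
$d = -617$ ($d = -648 + 31 = -617$)
$\left(h{\left(-58 \right)} - 1069\right) \left(-1831 + d\right) = \left(\left(-10 - -116\right) - 1069\right) \left(-1831 - 617\right) = \left(\left(-10 + 116\right) - 1069\right) \left(-2448\right) = \left(106 - 1069\right) \left(-2448\right) = \left(-963\right) \left(-2448\right) = 2357424$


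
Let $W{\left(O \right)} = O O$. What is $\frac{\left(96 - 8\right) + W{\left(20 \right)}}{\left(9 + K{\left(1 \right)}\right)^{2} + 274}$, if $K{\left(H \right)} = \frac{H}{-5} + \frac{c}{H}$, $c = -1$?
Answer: $\frac{12200}{8371} \approx 1.4574$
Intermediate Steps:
$K{\left(H \right)} = - \frac{1}{H} - \frac{H}{5}$ ($K{\left(H \right)} = \frac{H}{-5} - \frac{1}{H} = H \left(- \frac{1}{5}\right) - \frac{1}{H} = - \frac{H}{5} - \frac{1}{H} = - \frac{1}{H} - \frac{H}{5}$)
$W{\left(O \right)} = O^{2}$
$\frac{\left(96 - 8\right) + W{\left(20 \right)}}{\left(9 + K{\left(1 \right)}\right)^{2} + 274} = \frac{\left(96 - 8\right) + 20^{2}}{\left(9 - \frac{6}{5}\right)^{2} + 274} = \frac{\left(96 - 8\right) + 400}{\left(9 - \frac{6}{5}\right)^{2} + 274} = \frac{88 + 400}{\left(9 - \frac{6}{5}\right)^{2} + 274} = \frac{488}{\left(9 - \frac{6}{5}\right)^{2} + 274} = \frac{488}{\left(\frac{39}{5}\right)^{2} + 274} = \frac{488}{\frac{1521}{25} + 274} = \frac{488}{\frac{8371}{25}} = 488 \cdot \frac{25}{8371} = \frac{12200}{8371}$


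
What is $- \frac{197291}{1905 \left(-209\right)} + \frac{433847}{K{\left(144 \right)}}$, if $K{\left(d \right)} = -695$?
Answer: $- \frac{34519379314}{55342155} \approx -623.75$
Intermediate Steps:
$- \frac{197291}{1905 \left(-209\right)} + \frac{433847}{K{\left(144 \right)}} = - \frac{197291}{1905 \left(-209\right)} + \frac{433847}{-695} = - \frac{197291}{-398145} + 433847 \left(- \frac{1}{695}\right) = \left(-197291\right) \left(- \frac{1}{398145}\right) - \frac{433847}{695} = \frac{197291}{398145} - \frac{433847}{695} = - \frac{34519379314}{55342155}$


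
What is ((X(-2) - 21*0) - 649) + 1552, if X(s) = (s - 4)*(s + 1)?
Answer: 909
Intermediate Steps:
X(s) = (1 + s)*(-4 + s) (X(s) = (-4 + s)*(1 + s) = (1 + s)*(-4 + s))
((X(-2) - 21*0) - 649) + 1552 = (((-4 + (-2)² - 3*(-2)) - 21*0) - 649) + 1552 = (((-4 + 4 + 6) + 0) - 649) + 1552 = ((6 + 0) - 649) + 1552 = (6 - 649) + 1552 = -643 + 1552 = 909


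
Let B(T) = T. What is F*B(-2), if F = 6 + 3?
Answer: -18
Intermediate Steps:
F = 9
F*B(-2) = 9*(-2) = -18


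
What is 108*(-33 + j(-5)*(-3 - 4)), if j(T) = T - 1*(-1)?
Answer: -540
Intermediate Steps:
j(T) = 1 + T (j(T) = T + 1 = 1 + T)
108*(-33 + j(-5)*(-3 - 4)) = 108*(-33 + (1 - 5)*(-3 - 4)) = 108*(-33 - 4*(-7)) = 108*(-33 + 28) = 108*(-5) = -540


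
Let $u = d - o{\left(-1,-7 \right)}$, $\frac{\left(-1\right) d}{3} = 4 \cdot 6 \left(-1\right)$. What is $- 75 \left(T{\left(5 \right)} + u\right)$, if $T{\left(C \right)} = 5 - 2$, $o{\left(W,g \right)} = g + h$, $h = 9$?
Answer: $-5475$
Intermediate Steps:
$o{\left(W,g \right)} = 9 + g$ ($o{\left(W,g \right)} = g + 9 = 9 + g$)
$d = 72$ ($d = - 3 \cdot 4 \cdot 6 \left(-1\right) = - 3 \cdot 24 \left(-1\right) = \left(-3\right) \left(-24\right) = 72$)
$u = 70$ ($u = 72 - \left(9 - 7\right) = 72 - 2 = 70$)
$T{\left(C \right)} = 3$
$- 75 \left(T{\left(5 \right)} + u\right) = - 75 \left(3 + 70\right) = \left(-75\right) 73 = -5475$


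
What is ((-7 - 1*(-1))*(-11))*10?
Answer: 660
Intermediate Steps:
((-7 - 1*(-1))*(-11))*10 = ((-7 + 1)*(-11))*10 = -6*(-11)*10 = 66*10 = 660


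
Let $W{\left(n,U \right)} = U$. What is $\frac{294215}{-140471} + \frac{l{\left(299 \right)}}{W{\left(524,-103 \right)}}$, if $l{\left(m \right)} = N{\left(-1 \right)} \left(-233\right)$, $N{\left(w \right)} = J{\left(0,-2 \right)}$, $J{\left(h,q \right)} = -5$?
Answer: $- \frac{193952860}{14468513} \approx -13.405$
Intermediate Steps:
$N{\left(w \right)} = -5$
$l{\left(m \right)} = 1165$ ($l{\left(m \right)} = \left(-5\right) \left(-233\right) = 1165$)
$\frac{294215}{-140471} + \frac{l{\left(299 \right)}}{W{\left(524,-103 \right)}} = \frac{294215}{-140471} + \frac{1165}{-103} = 294215 \left(- \frac{1}{140471}\right) + 1165 \left(- \frac{1}{103}\right) = - \frac{294215}{140471} - \frac{1165}{103} = - \frac{193952860}{14468513}$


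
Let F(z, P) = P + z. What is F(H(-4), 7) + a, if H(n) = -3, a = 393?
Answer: 397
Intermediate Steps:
F(H(-4), 7) + a = (7 - 3) + 393 = 4 + 393 = 397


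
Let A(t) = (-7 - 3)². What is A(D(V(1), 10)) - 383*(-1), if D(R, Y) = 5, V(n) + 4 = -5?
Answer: 483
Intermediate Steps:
V(n) = -9 (V(n) = -4 - 5 = -9)
A(t) = 100 (A(t) = (-10)² = 100)
A(D(V(1), 10)) - 383*(-1) = 100 - 383*(-1) = 100 + 383 = 483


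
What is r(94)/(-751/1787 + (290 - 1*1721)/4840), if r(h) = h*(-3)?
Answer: 2439040560/6192037 ≈ 393.90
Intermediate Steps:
r(h) = -3*h
r(94)/(-751/1787 + (290 - 1*1721)/4840) = (-3*94)/(-751/1787 + (290 - 1*1721)/4840) = -282/(-751*1/1787 + (290 - 1721)*(1/4840)) = -282/(-751/1787 - 1431*1/4840) = -282/(-751/1787 - 1431/4840) = -282/(-6192037/8649080) = -282*(-8649080/6192037) = 2439040560/6192037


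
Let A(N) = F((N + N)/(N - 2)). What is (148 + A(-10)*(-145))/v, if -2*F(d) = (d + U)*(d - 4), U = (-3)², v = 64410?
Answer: -7454/289845 ≈ -0.025717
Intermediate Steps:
U = 9
F(d) = -(-4 + d)*(9 + d)/2 (F(d) = -(d + 9)*(d - 4)/2 = -(9 + d)*(-4 + d)/2 = -(-4 + d)*(9 + d)/2)
A(N) = 18 - 5*N/(-2 + N) - 2*N²/(-2 + N)² (A(N) = 18 - 5*(N + N)/(2*(N - 2)) - (N + N)²/(N - 2)²/2 = 18 - 5*2*N/(2*(-2 + N)) - 4*N²/(-2 + N)²/2 = 18 - 5*N/(-2 + N) - 4*N²/(-2 + N)²/2 = 18 - 5*N/(-2 + N) - 2*N²/(-2 + N)²)
(148 + A(-10)*(-145))/v = (148 + ((72 - 62*(-10) + 11*(-10)²)/(4 + (-10)² - 4*(-10)))*(-145))/64410 = (148 + ((72 + 620 + 11*100)/(4 + 100 + 40))*(-145))*(1/64410) = (148 + ((72 + 620 + 1100)/144)*(-145))*(1/64410) = (148 + ((1/144)*1792)*(-145))*(1/64410) = (148 + (112/9)*(-145))*(1/64410) = (148 - 16240/9)*(1/64410) = -14908/9*1/64410 = -7454/289845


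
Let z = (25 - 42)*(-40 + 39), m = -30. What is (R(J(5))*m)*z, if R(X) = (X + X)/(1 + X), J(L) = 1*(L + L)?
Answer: -10200/11 ≈ -927.27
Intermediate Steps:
J(L) = 2*L (J(L) = 1*(2*L) = 2*L)
R(X) = 2*X/(1 + X) (R(X) = (2*X)/(1 + X) = 2*X/(1 + X))
z = 17 (z = -17*(-1) = 17)
(R(J(5))*m)*z = ((2*(2*5)/(1 + 2*5))*(-30))*17 = ((2*10/(1 + 10))*(-30))*17 = ((2*10/11)*(-30))*17 = ((2*10*(1/11))*(-30))*17 = ((20/11)*(-30))*17 = -600/11*17 = -10200/11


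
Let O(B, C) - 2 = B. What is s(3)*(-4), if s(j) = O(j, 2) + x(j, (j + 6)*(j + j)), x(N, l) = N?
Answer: -32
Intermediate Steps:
O(B, C) = 2 + B
s(j) = 2 + 2*j (s(j) = (2 + j) + j = 2 + 2*j)
s(3)*(-4) = (2 + 2*3)*(-4) = (2 + 6)*(-4) = 8*(-4) = -32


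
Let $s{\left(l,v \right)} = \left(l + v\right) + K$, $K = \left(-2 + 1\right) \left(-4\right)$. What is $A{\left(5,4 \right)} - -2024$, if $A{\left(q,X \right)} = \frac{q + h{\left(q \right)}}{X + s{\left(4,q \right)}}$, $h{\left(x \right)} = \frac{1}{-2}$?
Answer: $\frac{68825}{34} \approx 2024.3$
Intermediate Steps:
$K = 4$ ($K = \left(-1\right) \left(-4\right) = 4$)
$h{\left(x \right)} = - \frac{1}{2}$
$s{\left(l,v \right)} = 4 + l + v$ ($s{\left(l,v \right)} = \left(l + v\right) + 4 = 4 + l + v$)
$A{\left(q,X \right)} = \frac{- \frac{1}{2} + q}{8 + X + q}$ ($A{\left(q,X \right)} = \frac{q - \frac{1}{2}}{X + \left(4 + 4 + q\right)} = \frac{- \frac{1}{2} + q}{X + \left(8 + q\right)} = \frac{- \frac{1}{2} + q}{8 + X + q}$)
$A{\left(5,4 \right)} - -2024 = \frac{- \frac{1}{2} + 5}{8 + 4 + 5} - -2024 = \frac{1}{17} \cdot \frac{9}{2} + 2024 = \frac{9}{34} + 2024 = \frac{68825}{34}$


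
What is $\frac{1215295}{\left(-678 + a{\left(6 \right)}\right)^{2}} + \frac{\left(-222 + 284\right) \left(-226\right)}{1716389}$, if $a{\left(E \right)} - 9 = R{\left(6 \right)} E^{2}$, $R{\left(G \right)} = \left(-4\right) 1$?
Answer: $\frac{2076657472127}{1134479920941} \approx 1.8305$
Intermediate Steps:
$R{\left(G \right)} = -4$
$a{\left(E \right)} = 9 - 4 E^{2}$
$\frac{1215295}{\left(-678 + a{\left(6 \right)}\right)^{2}} + \frac{\left(-222 + 284\right) \left(-226\right)}{1716389} = \frac{1215295}{\left(-678 + \left(9 - 4 \cdot 6^{2}\right)\right)^{2}} + \frac{\left(-222 + 284\right) \left(-226\right)}{1716389} = \frac{1215295}{\left(-678 + \left(9 - 144\right)\right)^{2}} + 62 \left(-226\right) \frac{1}{1716389} = \frac{1215295}{\left(-678 + \left(9 - 144\right)\right)^{2}} - \frac{14012}{1716389} = \frac{1215295}{\left(-678 - 135\right)^{2}} - \frac{14012}{1716389} = \frac{1215295}{\left(-813\right)^{2}} - \frac{14012}{1716389} = \frac{1215295}{660969} - \frac{14012}{1716389} = \frac{2076657472127}{1134479920941}$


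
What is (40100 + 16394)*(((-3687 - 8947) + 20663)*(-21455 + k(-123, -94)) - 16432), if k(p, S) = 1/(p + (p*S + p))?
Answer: -55067665901854441/5658 ≈ -9.7327e+12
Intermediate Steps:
k(p, S) = 1/(2*p + S*p) (k(p, S) = 1/(p + (S*p + p)) = 1/(p + (p + S*p)) = 1/(2*p + S*p))
(40100 + 16394)*(((-3687 - 8947) + 20663)*(-21455 + k(-123, -94)) - 16432) = (40100 + 16394)*(((-3687 - 8947) + 20663)*(-21455 + 1/((-123)*(2 - 94))) - 16432) = 56494*((-12634 + 20663)*(-21455 - 1/123/(-92)) - 16432) = 56494*(8029*(-21455 - 1/123*(-1/92)) - 16432) = 56494*(8029*(-21455 + 1/11316) - 16432) = 56494*(8029*(-242784779/11316) - 16432) = 56494*(-1949318990591/11316 - 16432) = 56494*(-1949504935103/11316) = -55067665901854441/5658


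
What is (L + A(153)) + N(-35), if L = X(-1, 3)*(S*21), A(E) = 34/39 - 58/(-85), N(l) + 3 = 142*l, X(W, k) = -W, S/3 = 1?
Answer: -16271498/3315 ≈ -4908.4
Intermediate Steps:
S = 3 (S = 3*1 = 3)
N(l) = -3 + 142*l
A(E) = 5152/3315 (A(E) = 34*(1/39) - 58*(-1/85) = 34/39 + 58/85 = 5152/3315)
L = 63 (L = (-1*(-1))*(3*21) = 1*63 = 63)
(L + A(153)) + N(-35) = (63 + 5152/3315) + (-3 + 142*(-35)) = 213997/3315 + (-3 - 4970) = 213997/3315 - 4973 = -16271498/3315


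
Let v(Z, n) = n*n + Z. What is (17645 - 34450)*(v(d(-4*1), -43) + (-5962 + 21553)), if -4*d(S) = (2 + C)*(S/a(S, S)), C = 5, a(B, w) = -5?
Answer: -293055673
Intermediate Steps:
d(S) = 7*S/20 (d(S) = -(2 + 5)*S/(-5)/4 = -7*S*(-⅕)/4 = -7*(-S/5)/4 = -(-7)*S/20 = 7*S/20)
v(Z, n) = Z + n² (v(Z, n) = n² + Z = Z + n²)
(17645 - 34450)*(v(d(-4*1), -43) + (-5962 + 21553)) = (17645 - 34450)*((7*(-4*1)/20 + (-43)²) + (-5962 + 21553)) = -16805*(((7/20)*(-4) + 1849) + 15591) = -16805*((-7/5 + 1849) + 15591) = -16805*(9238/5 + 15591) = -16805*87193/5 = -293055673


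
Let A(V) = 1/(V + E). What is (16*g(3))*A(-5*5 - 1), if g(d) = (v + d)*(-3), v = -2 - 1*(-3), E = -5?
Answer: 192/31 ≈ 6.1936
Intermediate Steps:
v = 1 (v = -2 + 3 = 1)
g(d) = -3 - 3*d (g(d) = (1 + d)*(-3) = -3 - 3*d)
A(V) = 1/(-5 + V) (A(V) = 1/(V - 5) = 1/(-5 + V))
(16*g(3))*A(-5*5 - 1) = (16*(-3 - 3*3))/(-5 + (-5*5 - 1)) = (16*(-3 - 9))/(-5 + (-25 - 1)) = (16*(-12))/(-5 - 26) = -192/(-31) = -192*(-1/31) = 192/31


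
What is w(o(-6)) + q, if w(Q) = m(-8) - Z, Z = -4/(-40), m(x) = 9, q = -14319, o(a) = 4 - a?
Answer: -143101/10 ≈ -14310.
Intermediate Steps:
Z = 1/10 (Z = -4*(-1/40) = 1/10 ≈ 0.10000)
w(Q) = 89/10 (w(Q) = 9 - 1*1/10 = 9 - 1/10 = 89/10)
w(o(-6)) + q = 89/10 - 14319 = -143101/10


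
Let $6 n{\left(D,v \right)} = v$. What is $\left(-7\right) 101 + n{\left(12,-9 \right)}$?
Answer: $- \frac{1417}{2} \approx -708.5$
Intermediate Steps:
$n{\left(D,v \right)} = \frac{v}{6}$
$\left(-7\right) 101 + n{\left(12,-9 \right)} = \left(-7\right) 101 + \frac{1}{6} \left(-9\right) = -707 - \frac{3}{2} = - \frac{1417}{2}$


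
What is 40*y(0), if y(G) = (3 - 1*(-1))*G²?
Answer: 0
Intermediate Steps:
y(G) = 4*G² (y(G) = (3 + 1)*G² = 4*G²)
40*y(0) = 40*(4*0²) = 40*(4*0) = 40*0 = 0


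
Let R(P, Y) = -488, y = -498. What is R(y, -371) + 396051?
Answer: 395563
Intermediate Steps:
R(y, -371) + 396051 = -488 + 396051 = 395563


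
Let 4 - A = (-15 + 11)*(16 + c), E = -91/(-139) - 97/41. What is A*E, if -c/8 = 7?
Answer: 1521312/5699 ≈ 266.94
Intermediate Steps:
c = -56 (c = -8*7 = -56)
E = -9752/5699 (E = -91*(-1/139) - 97*1/41 = 91/139 - 97/41 = -9752/5699 ≈ -1.7112)
A = -156 (A = 4 - (-15 + 11)*(16 - 56) = 4 - (-4)*(-40) = 4 - 1*160 = 4 - 160 = -156)
A*E = -156*(-9752/5699) = 1521312/5699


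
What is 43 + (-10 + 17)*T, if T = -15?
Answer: -62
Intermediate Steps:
43 + (-10 + 17)*T = 43 + (-10 + 17)*(-15) = 43 + 7*(-15) = 43 - 105 = -62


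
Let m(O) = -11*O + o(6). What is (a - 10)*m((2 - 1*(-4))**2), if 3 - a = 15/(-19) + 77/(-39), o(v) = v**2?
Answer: 376680/247 ≈ 1525.0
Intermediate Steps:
a = 4271/741 (a = 3 - (15/(-19) + 77/(-39)) = 3 - (15*(-1/19) + 77*(-1/39)) = 3 - (-15/19 - 77/39) = 3 - 1*(-2048/741) = 3 + 2048/741 = 4271/741 ≈ 5.7638)
m(O) = 36 - 11*O (m(O) = -11*O + 6**2 = -11*O + 36 = 36 - 11*O)
(a - 10)*m((2 - 1*(-4))**2) = (4271/741 - 10)*(36 - 11*(2 - 1*(-4))**2) = -3139*(36 - 11*(2 + 4)**2)/741 = -3139*(36 - 11*6**2)/741 = -3139*(36 - 11*36)/741 = -3139*(36 - 396)/741 = -3139/741*(-360) = 376680/247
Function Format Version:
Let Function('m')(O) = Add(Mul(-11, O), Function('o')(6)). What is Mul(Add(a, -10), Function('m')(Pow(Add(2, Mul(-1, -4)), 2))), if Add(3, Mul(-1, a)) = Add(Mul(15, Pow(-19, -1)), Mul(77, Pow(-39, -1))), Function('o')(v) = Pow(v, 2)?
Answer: Rational(376680, 247) ≈ 1525.0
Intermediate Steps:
a = Rational(4271, 741) (a = Add(3, Mul(-1, Add(Mul(15, Pow(-19, -1)), Mul(77, Pow(-39, -1))))) = Add(3, Mul(-1, Add(Mul(15, Rational(-1, 19)), Mul(77, Rational(-1, 39))))) = Add(3, Mul(-1, Add(Rational(-15, 19), Rational(-77, 39)))) = Add(3, Mul(-1, Rational(-2048, 741))) = Add(3, Rational(2048, 741)) = Rational(4271, 741) ≈ 5.7638)
Function('m')(O) = Add(36, Mul(-11, O)) (Function('m')(O) = Add(Mul(-11, O), Pow(6, 2)) = Add(Mul(-11, O), 36) = Add(36, Mul(-11, O)))
Mul(Add(a, -10), Function('m')(Pow(Add(2, Mul(-1, -4)), 2))) = Mul(Add(Rational(4271, 741), -10), Add(36, Mul(-11, Pow(Add(2, Mul(-1, -4)), 2)))) = Mul(Rational(-3139, 741), Add(36, Mul(-11, Pow(Add(2, 4), 2)))) = Mul(Rational(-3139, 741), Add(36, Mul(-11, Pow(6, 2)))) = Mul(Rational(-3139, 741), Add(36, Mul(-11, 36))) = Mul(Rational(-3139, 741), Add(36, -396)) = Mul(Rational(-3139, 741), -360) = Rational(376680, 247)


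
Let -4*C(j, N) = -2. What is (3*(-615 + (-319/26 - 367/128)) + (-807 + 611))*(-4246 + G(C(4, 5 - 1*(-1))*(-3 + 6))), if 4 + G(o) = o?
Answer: 29499757145/3328 ≈ 8.8641e+6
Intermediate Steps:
C(j, N) = 1/2 (C(j, N) = -1/4*(-2) = 1/2)
G(o) = -4 + o
(3*(-615 + (-319/26 - 367/128)) + (-807 + 611))*(-4246 + G(C(4, 5 - 1*(-1))*(-3 + 6))) = (3*(-615 + (-319/26 - 367/128)) + (-807 + 611))*(-4246 + (-4 + (-3 + 6)/2)) = (3*(-615 + (-319*1/26 - 367*1/128)) - 196)*(-4246 + (-4 + (1/2)*3)) = (3*(-615 + (-319/26 - 367/128)) - 196)*(-4246 + (-4 + 3/2)) = (3*(-615 - 25187/1664) - 196)*(-4246 - 5/2) = (3*(-1048547/1664) - 196)*(-8497/2) = (-3145641/1664 - 196)*(-8497/2) = -3471785/1664*(-8497/2) = 29499757145/3328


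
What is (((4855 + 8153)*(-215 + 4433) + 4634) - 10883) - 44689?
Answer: 54816806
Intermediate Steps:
(((4855 + 8153)*(-215 + 4433) + 4634) - 10883) - 44689 = ((13008*4218 + 4634) - 10883) - 44689 = ((54867744 + 4634) - 10883) - 44689 = (54872378 - 10883) - 44689 = 54861495 - 44689 = 54816806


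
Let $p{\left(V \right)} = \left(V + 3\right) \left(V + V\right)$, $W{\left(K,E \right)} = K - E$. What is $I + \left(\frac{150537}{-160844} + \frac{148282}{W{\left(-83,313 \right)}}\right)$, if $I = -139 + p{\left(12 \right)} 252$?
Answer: $\frac{1436394155371}{15923556} \approx 90206.0$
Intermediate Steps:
$p{\left(V \right)} = 2 V \left(3 + V\right)$ ($p{\left(V \right)} = \left(3 + V\right) 2 V = 2 V \left(3 + V\right)$)
$I = 90581$ ($I = -139 + 2 \cdot 12 \left(3 + 12\right) 252 = -139 + 2 \cdot 12 \cdot 15 \cdot 252 = -139 + 360 \cdot 252 = -139 + 90720 = 90581$)
$I + \left(\frac{150537}{-160844} + \frac{148282}{W{\left(-83,313 \right)}}\right) = 90581 + \left(\frac{150537}{-160844} + \frac{148282}{-83 - 313}\right) = 90581 + \left(150537 \left(- \frac{1}{160844}\right) + \frac{148282}{-83 - 313}\right) = 90581 + \left(- \frac{150537}{160844} + \frac{148282}{-396}\right) = 90581 + \left(- \frac{150537}{160844} + 148282 \left(- \frac{1}{396}\right)\right) = 90581 - \frac{5977470665}{15923556} = \frac{1436394155371}{15923556}$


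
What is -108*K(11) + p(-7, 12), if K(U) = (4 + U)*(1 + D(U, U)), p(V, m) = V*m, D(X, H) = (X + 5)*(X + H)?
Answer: -571944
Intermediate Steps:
D(X, H) = (5 + X)*(H + X)
K(U) = (4 + U)*(1 + 2*U² + 10*U) (K(U) = (4 + U)*(1 + (U² + 5*U + 5*U + U*U)) = (4 + U)*(1 + (U² + 5*U + 5*U + U²)) = (4 + U)*(1 + (2*U² + 10*U)) = (4 + U)*(1 + 2*U² + 10*U))
-108*K(11) + p(-7, 12) = -108*(4 + 2*11³ + 18*11² + 41*11) - 7*12 = -108*(4 + 2*1331 + 18*121 + 451) - 84 = -108*(4 + 2662 + 2178 + 451) - 84 = -108*5295 - 84 = -571860 - 84 = -571944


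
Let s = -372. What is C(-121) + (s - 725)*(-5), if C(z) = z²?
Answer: 20126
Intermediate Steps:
C(-121) + (s - 725)*(-5) = (-121)² + (-372 - 725)*(-5) = 14641 - 1097*(-5) = 14641 + 5485 = 20126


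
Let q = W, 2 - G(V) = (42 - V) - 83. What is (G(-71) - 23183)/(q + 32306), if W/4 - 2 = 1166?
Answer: -7737/12326 ≈ -0.62770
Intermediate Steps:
G(V) = 43 + V (G(V) = 2 - ((42 - V) - 83) = 2 - (-41 - V) = 2 + (41 + V) = 43 + V)
W = 4672 (W = 8 + 4*1166 = 8 + 4664 = 4672)
q = 4672
(G(-71) - 23183)/(q + 32306) = ((43 - 71) - 23183)/(4672 + 32306) = (-28 - 23183)/36978 = -23211*1/36978 = -7737/12326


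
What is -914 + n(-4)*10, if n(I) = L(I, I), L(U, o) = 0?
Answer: -914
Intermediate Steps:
n(I) = 0
-914 + n(-4)*10 = -914 + 0*10 = -914 + 0 = -914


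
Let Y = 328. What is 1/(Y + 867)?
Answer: 1/1195 ≈ 0.00083682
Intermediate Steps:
1/(Y + 867) = 1/(328 + 867) = 1/1195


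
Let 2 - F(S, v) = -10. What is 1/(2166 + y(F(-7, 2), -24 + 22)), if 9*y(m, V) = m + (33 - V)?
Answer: 9/19541 ≈ 0.00046057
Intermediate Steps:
F(S, v) = 12 (F(S, v) = 2 - 1*(-10) = 2 + 10 = 12)
y(m, V) = 11/3 - V/9 + m/9 (y(m, V) = (m + (33 - V))/9 = (33 + m - V)/9 = 11/3 - V/9 + m/9)
1/(2166 + y(F(-7, 2), -24 + 22)) = 1/(2166 + (11/3 - (-24 + 22)/9 + (⅑)*12)) = 1/(2166 + (11/3 - ⅑*(-2) + 4/3)) = 1/(2166 + (11/3 + 2/9 + 4/3)) = 1/(2166 + 47/9) = 1/(19541/9) = 9/19541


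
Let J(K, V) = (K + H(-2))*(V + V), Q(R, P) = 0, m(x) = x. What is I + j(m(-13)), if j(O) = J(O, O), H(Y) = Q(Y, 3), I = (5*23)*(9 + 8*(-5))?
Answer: -3227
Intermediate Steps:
I = -3565 (I = 115*(9 - 40) = 115*(-31) = -3565)
H(Y) = 0
J(K, V) = 2*K*V (J(K, V) = (K + 0)*(V + V) = K*(2*V) = 2*K*V)
j(O) = 2*O² (j(O) = 2*O*O = 2*O²)
I + j(m(-13)) = -3565 + 2*(-13)² = -3565 + 2*169 = -3565 + 338 = -3227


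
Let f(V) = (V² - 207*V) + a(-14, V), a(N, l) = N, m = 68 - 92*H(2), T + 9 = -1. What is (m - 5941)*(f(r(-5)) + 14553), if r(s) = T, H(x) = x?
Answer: -101206413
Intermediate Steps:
T = -10 (T = -9 - 1 = -10)
r(s) = -10
m = -116 (m = 68 - 92*2 = 68 - 184 = -116)
f(V) = -14 + V² - 207*V (f(V) = (V² - 207*V) - 14 = -14 + V² - 207*V)
(m - 5941)*(f(r(-5)) + 14553) = (-116 - 5941)*((-14 + (-10)² - 207*(-10)) + 14553) = -6057*((-14 + 100 + 2070) + 14553) = -6057*(2156 + 14553) = -6057*16709 = -101206413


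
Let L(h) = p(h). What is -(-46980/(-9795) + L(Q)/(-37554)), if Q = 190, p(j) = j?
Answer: -58747529/12261381 ≈ -4.7913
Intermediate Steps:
L(h) = h
-(-46980/(-9795) + L(Q)/(-37554)) = -(-46980/(-9795) + 190/(-37554)) = -(-46980*(-1/9795) + 190*(-1/37554)) = -(3132/653 - 95/18777) = -1*58747529/12261381 = -58747529/12261381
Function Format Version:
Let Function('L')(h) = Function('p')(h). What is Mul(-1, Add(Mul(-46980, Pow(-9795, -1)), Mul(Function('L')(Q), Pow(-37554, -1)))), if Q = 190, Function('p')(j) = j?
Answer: Rational(-58747529, 12261381) ≈ -4.7913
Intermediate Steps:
Function('L')(h) = h
Mul(-1, Add(Mul(-46980, Pow(-9795, -1)), Mul(Function('L')(Q), Pow(-37554, -1)))) = Mul(-1, Add(Mul(-46980, Pow(-9795, -1)), Mul(190, Pow(-37554, -1)))) = Mul(-1, Add(Mul(-46980, Rational(-1, 9795)), Mul(190, Rational(-1, 37554)))) = Mul(-1, Add(Rational(3132, 653), Rational(-95, 18777))) = Mul(-1, Rational(58747529, 12261381)) = Rational(-58747529, 12261381)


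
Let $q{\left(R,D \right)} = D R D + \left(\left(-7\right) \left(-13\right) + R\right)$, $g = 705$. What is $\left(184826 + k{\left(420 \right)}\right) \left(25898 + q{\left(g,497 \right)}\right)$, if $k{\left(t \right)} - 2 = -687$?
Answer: $32071476869499$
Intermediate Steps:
$q{\left(R,D \right)} = 91 + R + R D^{2}$ ($q{\left(R,D \right)} = R D^{2} + \left(91 + R\right) = 91 + R + R D^{2}$)
$k{\left(t \right)} = -685$ ($k{\left(t \right)} = 2 - 687 = -685$)
$\left(184826 + k{\left(420 \right)}\right) \left(25898 + q{\left(g,497 \right)}\right) = \left(184826 - 685\right) \left(25898 + \left(91 + 705 + 705 \cdot 497^{2}\right)\right) = 184141 \left(25898 + \left(91 + 705 + 705 \cdot 247009\right)\right) = 184141 \left(25898 + \left(91 + 705 + 174141345\right)\right) = 184141 \left(25898 + 174142141\right) = 184141 \cdot 174168039 = 32071476869499$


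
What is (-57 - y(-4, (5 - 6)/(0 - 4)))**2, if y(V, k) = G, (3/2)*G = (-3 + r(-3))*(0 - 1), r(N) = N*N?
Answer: 2809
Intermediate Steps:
r(N) = N**2
G = -4 (G = 2*((-3 + (-3)**2)*(0 - 1))/3 = 2*((-3 + 9)*(-1))/3 = 2*(6*(-1))/3 = (2/3)*(-6) = -4)
y(V, k) = -4
(-57 - y(-4, (5 - 6)/(0 - 4)))**2 = (-57 - 1*(-4))**2 = (-57 + 4)**2 = (-53)**2 = 2809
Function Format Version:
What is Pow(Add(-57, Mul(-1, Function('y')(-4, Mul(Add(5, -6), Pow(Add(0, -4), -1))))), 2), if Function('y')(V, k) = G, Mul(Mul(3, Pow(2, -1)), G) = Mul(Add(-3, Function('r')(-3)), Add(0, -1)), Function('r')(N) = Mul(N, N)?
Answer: 2809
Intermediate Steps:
Function('r')(N) = Pow(N, 2)
G = -4 (G = Mul(Rational(2, 3), Mul(Add(-3, Pow(-3, 2)), Add(0, -1))) = Mul(Rational(2, 3), Mul(Add(-3, 9), -1)) = Mul(Rational(2, 3), Mul(6, -1)) = Mul(Rational(2, 3), -6) = -4)
Function('y')(V, k) = -4
Pow(Add(-57, Mul(-1, Function('y')(-4, Mul(Add(5, -6), Pow(Add(0, -4), -1))))), 2) = Pow(Add(-57, Mul(-1, -4)), 2) = Pow(Add(-57, 4), 2) = Pow(-53, 2) = 2809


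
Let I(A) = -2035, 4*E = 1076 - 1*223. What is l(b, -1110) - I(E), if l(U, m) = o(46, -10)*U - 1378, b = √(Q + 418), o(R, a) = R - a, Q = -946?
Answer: 657 + 224*I*√33 ≈ 657.0 + 1286.8*I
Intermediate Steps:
E = 853/4 (E = (1076 - 1*223)/4 = (1076 - 223)/4 = (¼)*853 = 853/4 ≈ 213.25)
b = 4*I*√33 (b = √(-946 + 418) = √(-528) = 4*I*√33 ≈ 22.978*I)
l(U, m) = -1378 + 56*U (l(U, m) = (46 - 1*(-10))*U - 1378 = (46 + 10)*U - 1378 = 56*U - 1378 = -1378 + 56*U)
l(b, -1110) - I(E) = (-1378 + 56*(4*I*√33)) - 1*(-2035) = (-1378 + 224*I*√33) + 2035 = 657 + 224*I*√33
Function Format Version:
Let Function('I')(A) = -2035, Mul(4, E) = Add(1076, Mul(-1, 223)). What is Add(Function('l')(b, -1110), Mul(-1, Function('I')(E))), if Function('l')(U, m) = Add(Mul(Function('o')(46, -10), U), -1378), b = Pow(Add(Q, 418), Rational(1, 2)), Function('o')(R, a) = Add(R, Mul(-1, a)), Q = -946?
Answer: Add(657, Mul(224, I, Pow(33, Rational(1, 2)))) ≈ Add(657.00, Mul(1286.8, I))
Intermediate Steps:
E = Rational(853, 4) (E = Mul(Rational(1, 4), Add(1076, Mul(-1, 223))) = Mul(Rational(1, 4), Add(1076, -223)) = Mul(Rational(1, 4), 853) = Rational(853, 4) ≈ 213.25)
b = Mul(4, I, Pow(33, Rational(1, 2))) (b = Pow(Add(-946, 418), Rational(1, 2)) = Pow(-528, Rational(1, 2)) = Mul(4, I, Pow(33, Rational(1, 2))) ≈ Mul(22.978, I))
Function('l')(U, m) = Add(-1378, Mul(56, U)) (Function('l')(U, m) = Add(Mul(Add(46, Mul(-1, -10)), U), -1378) = Add(Mul(Add(46, 10), U), -1378) = Add(Mul(56, U), -1378) = Add(-1378, Mul(56, U)))
Add(Function('l')(b, -1110), Mul(-1, Function('I')(E))) = Add(Add(-1378, Mul(56, Mul(4, I, Pow(33, Rational(1, 2))))), Mul(-1, -2035)) = Add(Add(-1378, Mul(224, I, Pow(33, Rational(1, 2)))), 2035) = Add(657, Mul(224, I, Pow(33, Rational(1, 2))))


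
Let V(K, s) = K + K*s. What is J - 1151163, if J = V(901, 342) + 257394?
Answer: -584726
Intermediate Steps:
J = 566437 (J = 901*(1 + 342) + 257394 = 901*343 + 257394 = 309043 + 257394 = 566437)
J - 1151163 = 566437 - 1151163 = -584726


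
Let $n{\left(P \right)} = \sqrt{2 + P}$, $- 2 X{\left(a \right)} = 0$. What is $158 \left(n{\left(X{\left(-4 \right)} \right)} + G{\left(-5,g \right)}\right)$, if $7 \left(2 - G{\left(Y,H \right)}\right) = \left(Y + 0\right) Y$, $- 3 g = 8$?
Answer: $- \frac{1738}{7} + 158 \sqrt{2} \approx -24.84$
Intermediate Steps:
$g = - \frac{8}{3}$ ($g = \left(- \frac{1}{3}\right) 8 = - \frac{8}{3} \approx -2.6667$)
$G{\left(Y,H \right)} = 2 - \frac{Y^{2}}{7}$ ($G{\left(Y,H \right)} = 2 - \frac{\left(Y + 0\right) Y}{7} = 2 - \frac{Y Y}{7} = 2 - \frac{Y^{2}}{7}$)
$X{\left(a \right)} = 0$ ($X{\left(a \right)} = \left(- \frac{1}{2}\right) 0 = 0$)
$158 \left(n{\left(X{\left(-4 \right)} \right)} + G{\left(-5,g \right)}\right) = 158 \left(\sqrt{2 + 0} + \left(2 - \frac{\left(-5\right)^{2}}{7}\right)\right) = 158 \left(\sqrt{2} + \left(2 - \frac{25}{7}\right)\right) = 158 \left(\sqrt{2} - \frac{11}{7}\right) = 158 \left(- \frac{11}{7} + \sqrt{2}\right) = - \frac{1738}{7} + 158 \sqrt{2}$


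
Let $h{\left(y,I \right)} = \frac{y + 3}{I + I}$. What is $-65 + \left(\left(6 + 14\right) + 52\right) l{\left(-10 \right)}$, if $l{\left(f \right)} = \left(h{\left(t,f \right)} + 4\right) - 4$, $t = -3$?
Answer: $-65$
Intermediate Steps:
$h{\left(y,I \right)} = \frac{3 + y}{2 I}$
$l{\left(f \right)} = 0$ ($l{\left(f \right)} = \left(\frac{3 - 3}{2 f} + 4\right) - 4 = \left(\frac{1}{2} \frac{1}{f} 0 + 4\right) - 4 = \left(0 + 4\right) - 4 = 4 - 4 = 0$)
$-65 + \left(\left(6 + 14\right) + 52\right) l{\left(-10 \right)} = -65 + \left(\left(6 + 14\right) + 52\right) 0 = -65 + \left(20 + 52\right) 0 = -65 + 72 \cdot 0 = -65 + 0 = -65$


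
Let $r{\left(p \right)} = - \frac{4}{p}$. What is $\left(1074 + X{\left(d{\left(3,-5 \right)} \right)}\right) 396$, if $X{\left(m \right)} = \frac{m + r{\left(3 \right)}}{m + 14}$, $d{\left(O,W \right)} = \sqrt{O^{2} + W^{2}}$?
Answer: $\frac{11479732}{27} + \frac{1012 \sqrt{34}}{27} \approx 4.2539 \cdot 10^{5}$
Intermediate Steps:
$X{\left(m \right)} = \frac{- \frac{4}{3} + m}{14 + m}$ ($X{\left(m \right)} = \frac{m - \frac{4}{3}}{m + 14} = \frac{m - \frac{4}{3}}{14 + m} = \frac{- \frac{4}{3} + m}{14 + m}$)
$\left(1074 + X{\left(d{\left(3,-5 \right)} \right)}\right) 396 = \left(1074 + \frac{- \frac{4}{3} + \sqrt{3^{2} + \left(-5\right)^{2}}}{14 + \sqrt{3^{2} + \left(-5\right)^{2}}}\right) 396 = \left(1074 + \frac{- \frac{4}{3} + \sqrt{9 + 25}}{14 + \sqrt{9 + 25}}\right) 396 = \left(1074 + \frac{- \frac{4}{3} + \sqrt{34}}{14 + \sqrt{34}}\right) 396 = 425304 + \frac{396 \left(- \frac{4}{3} + \sqrt{34}\right)}{14 + \sqrt{34}}$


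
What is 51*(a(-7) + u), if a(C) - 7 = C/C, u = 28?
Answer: 1836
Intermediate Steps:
a(C) = 8 (a(C) = 7 + C/C = 7 + 1 = 8)
51*(a(-7) + u) = 51*(8 + 28) = 51*36 = 1836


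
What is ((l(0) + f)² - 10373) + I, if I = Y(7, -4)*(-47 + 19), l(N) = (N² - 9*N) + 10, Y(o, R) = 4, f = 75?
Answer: -3260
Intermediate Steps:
l(N) = 10 + N² - 9*N
I = -112 (I = 4*(-47 + 19) = 4*(-28) = -112)
((l(0) + f)² - 10373) + I = (((10 + 0² - 9*0) + 75)² - 10373) - 112 = (((10 + 0 + 0) + 75)² - 10373) - 112 = ((10 + 75)² - 10373) - 112 = (85² - 10373) - 112 = (7225 - 10373) - 112 = -3148 - 112 = -3260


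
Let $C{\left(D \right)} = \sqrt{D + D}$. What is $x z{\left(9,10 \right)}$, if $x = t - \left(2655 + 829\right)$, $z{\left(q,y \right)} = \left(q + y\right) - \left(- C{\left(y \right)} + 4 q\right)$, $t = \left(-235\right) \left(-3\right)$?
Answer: $47243 - 5558 \sqrt{5} \approx 34815.0$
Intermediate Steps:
$C{\left(D \right)} = \sqrt{2} \sqrt{D}$ ($C{\left(D \right)} = \sqrt{2 D} = \sqrt{2} \sqrt{D}$)
$t = 705$
$z{\left(q,y \right)} = y - 3 q + \sqrt{2} \sqrt{y}$ ($z{\left(q,y \right)} = \left(q + y\right) - \left(4 q - \sqrt{2} \sqrt{y}\right) = y - 3 q + \sqrt{2} \sqrt{y}$)
$x = -2779$ ($x = 705 - \left(2655 + 829\right) = 705 - 3484 = -2779$)
$x z{\left(9,10 \right)} = - 2779 \left(10 - 27 + \sqrt{2} \sqrt{10}\right) = - 2779 \left(10 - 27 + 2 \sqrt{5}\right) = - 2779 \left(-17 + 2 \sqrt{5}\right) = 47243 - 5558 \sqrt{5}$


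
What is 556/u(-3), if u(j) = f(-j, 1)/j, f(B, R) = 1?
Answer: -1668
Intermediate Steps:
u(j) = 1/j
556/u(-3) = 556/(1/(-3)) = 556/(-⅓) = 556*(-3) = -1668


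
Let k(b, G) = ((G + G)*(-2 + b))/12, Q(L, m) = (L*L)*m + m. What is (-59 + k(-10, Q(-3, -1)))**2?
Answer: 1521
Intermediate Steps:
Q(L, m) = m + m*L**2 (Q(L, m) = L**2*m + m = m*L**2 + m = m + m*L**2)
k(b, G) = G*(-2 + b)/6 (k(b, G) = ((2*G)*(-2 + b))*(1/12) = (2*G*(-2 + b))*(1/12) = G*(-2 + b)/6)
(-59 + k(-10, Q(-3, -1)))**2 = (-59 + (-(1 + (-3)**2))*(-2 - 10)/6)**2 = (-59 + (1/6)*(-(1 + 9))*(-12))**2 = (-59 + (1/6)*(-1*10)*(-12))**2 = (-59 + (1/6)*(-10)*(-12))**2 = (-59 + 20)**2 = (-39)**2 = 1521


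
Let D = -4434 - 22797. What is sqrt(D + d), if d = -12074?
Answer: I*sqrt(39305) ≈ 198.25*I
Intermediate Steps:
D = -27231
sqrt(D + d) = sqrt(-27231 - 12074) = sqrt(-39305) = I*sqrt(39305)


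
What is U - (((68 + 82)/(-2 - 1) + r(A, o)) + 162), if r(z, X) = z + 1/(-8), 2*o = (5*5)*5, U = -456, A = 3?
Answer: -4567/8 ≈ -570.88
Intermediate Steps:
o = 125/2 (o = ((5*5)*5)/2 = (25*5)/2 = (½)*125 = 125/2 ≈ 62.500)
r(z, X) = -⅛ + z (r(z, X) = z - ⅛ = -⅛ + z)
U - (((68 + 82)/(-2 - 1) + r(A, o)) + 162) = -456 - (((68 + 82)/(-2 - 1) + (-⅛ + 3)) + 162) = -456 - ((150/(-3) + 23/8) + 162) = -456 - ((150*(-⅓) + 23/8) + 162) = -456 - ((-50 + 23/8) + 162) = -456 - (-377/8 + 162) = -456 - 1*919/8 = -456 - 919/8 = -4567/8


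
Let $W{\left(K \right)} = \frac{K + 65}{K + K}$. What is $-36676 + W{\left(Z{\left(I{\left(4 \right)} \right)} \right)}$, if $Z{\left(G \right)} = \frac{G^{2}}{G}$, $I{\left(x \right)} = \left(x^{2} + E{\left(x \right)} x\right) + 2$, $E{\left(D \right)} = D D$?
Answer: $- \frac{6014717}{164} \approx -36675.0$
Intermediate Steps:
$E{\left(D \right)} = D^{2}$
$I{\left(x \right)} = 2 + x^{2} + x^{3}$ ($I{\left(x \right)} = \left(x^{2} + x^{2} x\right) + 2 = \left(x^{2} + x^{3}\right) + 2 = 2 + x^{2} + x^{3}$)
$Z{\left(G \right)} = G$
$W{\left(K \right)} = \frac{65 + K}{2 K}$
$-36676 + W{\left(Z{\left(I{\left(4 \right)} \right)} \right)} = -36676 + \frac{65 + \left(2 + 4^{2} + 4^{3}\right)}{2 \left(2 + 4^{2} + 4^{3}\right)} = -36676 + \frac{65 + \left(2 + 16 + 64\right)}{2 \left(2 + 16 + 64\right)} = -36676 + \frac{65 + 82}{2 \cdot 82} = -36676 + \frac{1}{2} \cdot \frac{1}{82} \cdot 147 = -36676 + \frac{147}{164} = - \frac{6014717}{164}$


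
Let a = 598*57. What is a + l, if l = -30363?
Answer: 3723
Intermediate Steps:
a = 34086
a + l = 34086 - 30363 = 3723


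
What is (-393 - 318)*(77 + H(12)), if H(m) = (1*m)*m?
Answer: -157131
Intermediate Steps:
H(m) = m² (H(m) = m*m = m²)
(-393 - 318)*(77 + H(12)) = (-393 - 318)*(77 + 12²) = -711*(77 + 144) = -711*221 = -157131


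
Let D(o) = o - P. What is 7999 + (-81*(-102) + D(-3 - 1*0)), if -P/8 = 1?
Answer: 16266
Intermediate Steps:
P = -8 (P = -8*1 = -8)
D(o) = 8 + o (D(o) = o - 1*(-8) = o + 8 = 8 + o)
7999 + (-81*(-102) + D(-3 - 1*0)) = 7999 + (-81*(-102) + (8 + (-3 - 1*0))) = 7999 + (8262 + (8 + (-3 + 0))) = 7999 + (8262 + (8 - 3)) = 7999 + (8262 + 5) = 7999 + 8267 = 16266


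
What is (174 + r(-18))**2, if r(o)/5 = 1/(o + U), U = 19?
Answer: 32041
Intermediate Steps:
r(o) = 5/(19 + o) (r(o) = 5/(o + 19) = 5/(19 + o))
(174 + r(-18))**2 = (174 + 5/(19 - 18))**2 = (174 + 5/1)**2 = (174 + 5*1)**2 = (174 + 5)**2 = 179**2 = 32041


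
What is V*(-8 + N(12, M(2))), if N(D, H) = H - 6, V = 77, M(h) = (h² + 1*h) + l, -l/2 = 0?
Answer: -616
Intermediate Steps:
l = 0 (l = -2*0 = 0)
M(h) = h + h² (M(h) = (h² + 1*h) + 0 = (h² + h) + 0 = (h + h²) + 0 = h + h²)
N(D, H) = -6 + H
V*(-8 + N(12, M(2))) = 77*(-8 + (-6 + 2*(1 + 2))) = 77*(-8 + (-6 + 2*3)) = 77*(-8 + (-6 + 6)) = 77*(-8 + 0) = 77*(-8) = -616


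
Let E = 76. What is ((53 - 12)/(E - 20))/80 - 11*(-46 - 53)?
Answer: 4878761/4480 ≈ 1089.0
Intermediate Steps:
((53 - 12)/(E - 20))/80 - 11*(-46 - 53) = ((53 - 12)/(76 - 20))/80 - 11*(-46 - 53) = (41/56)*(1/80) - 11*(-99) = (41*(1/56))*(1/80) + 1089 = (41/56)*(1/80) + 1089 = 41/4480 + 1089 = 4878761/4480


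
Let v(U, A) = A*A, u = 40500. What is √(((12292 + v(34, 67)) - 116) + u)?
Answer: √57165 ≈ 239.09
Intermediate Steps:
v(U, A) = A²
√(((12292 + v(34, 67)) - 116) + u) = √(((12292 + 67²) - 116) + 40500) = √(((12292 + 4489) - 116) + 40500) = √((16781 - 116) + 40500) = √(16665 + 40500) = √57165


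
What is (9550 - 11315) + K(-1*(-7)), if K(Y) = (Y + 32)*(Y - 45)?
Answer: -3247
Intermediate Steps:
K(Y) = (-45 + Y)*(32 + Y) (K(Y) = (32 + Y)*(-45 + Y) = (-45 + Y)*(32 + Y))
(9550 - 11315) + K(-1*(-7)) = (9550 - 11315) + (-1440 + (-1*(-7))**2 - (-13)*(-7)) = -1765 + (-1440 + 7**2 - 13*7) = -1765 + (-1440 + 49 - 91) = -1765 - 1482 = -3247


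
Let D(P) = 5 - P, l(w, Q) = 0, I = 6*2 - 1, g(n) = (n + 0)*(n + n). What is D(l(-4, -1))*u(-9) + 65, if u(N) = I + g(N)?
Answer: 930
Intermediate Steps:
g(n) = 2*n² (g(n) = n*(2*n) = 2*n²)
I = 11 (I = 12 - 1 = 11)
u(N) = 11 + 2*N²
D(l(-4, -1))*u(-9) + 65 = (5 - 1*0)*(11 + 2*(-9)²) + 65 = (5 + 0)*(11 + 2*81) + 65 = 5*(11 + 162) + 65 = 5*173 + 65 = 865 + 65 = 930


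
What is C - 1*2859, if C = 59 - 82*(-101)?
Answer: 5482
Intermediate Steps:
C = 8341 (C = 59 + 8282 = 8341)
C - 1*2859 = 8341 - 1*2859 = 8341 - 2859 = 5482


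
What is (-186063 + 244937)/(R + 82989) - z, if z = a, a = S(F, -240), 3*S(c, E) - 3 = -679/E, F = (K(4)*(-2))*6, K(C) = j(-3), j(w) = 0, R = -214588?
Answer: -226496281/94751280 ≈ -2.3904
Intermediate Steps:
K(C) = 0
F = 0 (F = (0*(-2))*6 = 0*6 = 0)
S(c, E) = 1 - 679/(3*E) (S(c, E) = 1 + (-679/E)/3 = 1 - 679/(3*E))
a = 1399/720 (a = (-679/3 - 240)/(-240) = -1/240*(-1399/3) = 1399/720 ≈ 1.9431)
z = 1399/720 ≈ 1.9431
(-186063 + 244937)/(R + 82989) - z = (-186063 + 244937)/(-214588 + 82989) - 1*1399/720 = 58874/(-131599) - 1399/720 = 58874*(-1/131599) - 1399/720 = -58874/131599 - 1399/720 = -226496281/94751280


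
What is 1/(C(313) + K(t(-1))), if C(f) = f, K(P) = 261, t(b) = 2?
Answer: 1/574 ≈ 0.0017422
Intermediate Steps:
1/(C(313) + K(t(-1))) = 1/(313 + 261) = 1/574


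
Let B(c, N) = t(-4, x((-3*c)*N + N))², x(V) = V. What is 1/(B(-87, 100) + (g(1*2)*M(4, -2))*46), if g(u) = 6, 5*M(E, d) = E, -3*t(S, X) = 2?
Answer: 45/9956 ≈ 0.0045199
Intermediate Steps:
t(S, X) = -⅔ (t(S, X) = -⅓*2 = -⅔)
M(E, d) = E/5
B(c, N) = 4/9 (B(c, N) = (-⅔)² = 4/9)
1/(B(-87, 100) + (g(1*2)*M(4, -2))*46) = 1/(4/9 + (6*((⅕)*4))*46) = 1/(4/9 + (6*(⅘))*46) = 1/(4/9 + (24/5)*46) = 1/(4/9 + 1104/5) = 1/(9956/45) = 45/9956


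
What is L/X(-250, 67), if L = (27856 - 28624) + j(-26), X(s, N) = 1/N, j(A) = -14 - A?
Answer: -50652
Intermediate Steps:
L = -756 (L = (27856 - 28624) + (-14 - 1*(-26)) = -768 + (-14 + 26) = -768 + 12 = -756)
L/X(-250, 67) = -756/(1/67) = -756/1/67 = -756*67 = -50652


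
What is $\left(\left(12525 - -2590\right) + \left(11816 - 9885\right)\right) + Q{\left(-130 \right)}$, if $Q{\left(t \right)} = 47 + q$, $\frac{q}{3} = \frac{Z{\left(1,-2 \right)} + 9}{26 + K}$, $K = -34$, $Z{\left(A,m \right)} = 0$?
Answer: $\frac{136717}{8} \approx 17090.0$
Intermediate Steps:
$q = - \frac{27}{8}$ ($q = 3 \frac{0 + 9}{26 - 34} = 3 \frac{9}{-8} = 3 \cdot 9 \left(- \frac{1}{8}\right) = 3 \left(- \frac{9}{8}\right) = - \frac{27}{8} \approx -3.375$)
$Q{\left(t \right)} = \frac{349}{8}$ ($Q{\left(t \right)} = 47 - \frac{27}{8} = \frac{349}{8}$)
$\left(\left(12525 - -2590\right) + \left(11816 - 9885\right)\right) + Q{\left(-130 \right)} = \left(\left(12525 - -2590\right) + \left(11816 - 9885\right)\right) + \frac{349}{8} = \left(\left(12525 + 2590\right) + \left(11816 - 9885\right)\right) + \frac{349}{8} = \left(15115 + 1931\right) + \frac{349}{8} = 17046 + \frac{349}{8} = \frac{136717}{8}$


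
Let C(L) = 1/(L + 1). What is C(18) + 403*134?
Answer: 1026039/19 ≈ 54002.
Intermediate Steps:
C(L) = 1/(1 + L)
C(18) + 403*134 = 1/(1 + 18) + 403*134 = 1/19 + 54002 = 1026039/19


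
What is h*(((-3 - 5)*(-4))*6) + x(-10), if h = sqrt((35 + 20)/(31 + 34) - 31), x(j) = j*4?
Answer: -40 + 2688*I*sqrt(26)/13 ≈ -40.0 + 1054.3*I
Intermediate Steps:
x(j) = 4*j
h = 14*I*sqrt(26)/13 (h = sqrt(55/65 - 31) = sqrt(55*(1/65) - 31) = sqrt(11/13 - 31) = sqrt(-392/13) = 14*I*sqrt(26)/13 ≈ 5.4912*I)
h*(((-3 - 5)*(-4))*6) + x(-10) = (14*I*sqrt(26)/13)*(((-3 - 5)*(-4))*6) + 4*(-10) = (14*I*sqrt(26)/13)*(-8*(-4)*6) - 40 = (14*I*sqrt(26)/13)*(32*6) - 40 = (14*I*sqrt(26)/13)*192 - 40 = 2688*I*sqrt(26)/13 - 40 = -40 + 2688*I*sqrt(26)/13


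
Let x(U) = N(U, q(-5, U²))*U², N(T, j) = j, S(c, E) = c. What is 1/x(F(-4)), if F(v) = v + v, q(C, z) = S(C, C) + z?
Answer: 1/3776 ≈ 0.00026483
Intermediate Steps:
q(C, z) = C + z
F(v) = 2*v
x(U) = U²*(-5 + U²) (x(U) = (-5 + U²)*U² = U²*(-5 + U²))
1/x(F(-4)) = 1/((2*(-4))²*(-5 + (2*(-4))²)) = 1/((-8)²*(-5 + (-8)²)) = 1/(64*(-5 + 64)) = 1/(64*59) = 1/3776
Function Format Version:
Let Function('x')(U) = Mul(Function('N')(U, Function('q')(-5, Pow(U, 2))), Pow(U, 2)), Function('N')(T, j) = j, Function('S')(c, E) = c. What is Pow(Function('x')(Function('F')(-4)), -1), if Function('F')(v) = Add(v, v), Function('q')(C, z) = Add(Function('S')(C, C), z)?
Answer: Rational(1, 3776) ≈ 0.00026483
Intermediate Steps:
Function('q')(C, z) = Add(C, z)
Function('F')(v) = Mul(2, v)
Function('x')(U) = Mul(Pow(U, 2), Add(-5, Pow(U, 2))) (Function('x')(U) = Mul(Add(-5, Pow(U, 2)), Pow(U, 2)) = Mul(Pow(U, 2), Add(-5, Pow(U, 2))))
Pow(Function('x')(Function('F')(-4)), -1) = Pow(Mul(Pow(Mul(2, -4), 2), Add(-5, Pow(Mul(2, -4), 2))), -1) = Pow(Mul(Pow(-8, 2), Add(-5, Pow(-8, 2))), -1) = Pow(Mul(64, Add(-5, 64)), -1) = Pow(Mul(64, 59), -1) = Pow(3776, -1) = Rational(1, 3776)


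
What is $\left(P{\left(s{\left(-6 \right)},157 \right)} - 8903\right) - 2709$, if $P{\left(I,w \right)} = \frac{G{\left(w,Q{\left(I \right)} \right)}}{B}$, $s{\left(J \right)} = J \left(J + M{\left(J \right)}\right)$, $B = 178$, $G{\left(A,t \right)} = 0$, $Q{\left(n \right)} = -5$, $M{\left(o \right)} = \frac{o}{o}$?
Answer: $-11612$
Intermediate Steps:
$M{\left(o \right)} = 1$
$s{\left(J \right)} = J \left(1 + J\right)$ ($s{\left(J \right)} = J \left(J + 1\right) = J \left(1 + J\right)$)
$P{\left(I,w \right)} = 0$ ($P{\left(I,w \right)} = \frac{0}{178} = 0 \cdot \frac{1}{178} = 0$)
$\left(P{\left(s{\left(-6 \right)},157 \right)} - 8903\right) - 2709 = \left(0 - 8903\right) - 2709 = -8903 - 2709 = -11612$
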